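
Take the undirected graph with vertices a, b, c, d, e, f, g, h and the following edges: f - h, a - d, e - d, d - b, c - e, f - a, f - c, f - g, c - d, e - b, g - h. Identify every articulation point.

f

Removing f increases the component count from 1 to 2, so f is a cut vertex.
By contrast removing e leaves 1 component; it is not a cut vertex. No other vertex is a cut vertex either.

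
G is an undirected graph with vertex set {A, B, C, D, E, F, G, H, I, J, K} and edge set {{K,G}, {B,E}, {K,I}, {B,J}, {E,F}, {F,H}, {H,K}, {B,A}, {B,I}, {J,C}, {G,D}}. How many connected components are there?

1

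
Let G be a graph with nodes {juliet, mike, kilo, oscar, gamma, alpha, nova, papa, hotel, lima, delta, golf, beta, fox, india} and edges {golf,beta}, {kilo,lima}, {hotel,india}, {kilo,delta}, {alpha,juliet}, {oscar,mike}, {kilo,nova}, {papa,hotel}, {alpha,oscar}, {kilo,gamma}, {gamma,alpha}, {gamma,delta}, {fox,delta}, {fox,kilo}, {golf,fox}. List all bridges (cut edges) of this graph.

alpha-gamma, alpha-juliet, alpha-oscar, beta-golf, fox-golf, hotel-india, hotel-papa, kilo-lima, kilo-nova, mike-oscar

The edges on the cycle kilo-gamma-delta-kilo are not bridges since each lies on that cycle.
But removing papa-hotel disconnects papa from hotel; removing beta-golf disconnects beta from golf; removing nova-kilo disconnects nova from kilo; removing hotel-india disconnects hotel from india — these are bridges.
In total 10 edges are bridges.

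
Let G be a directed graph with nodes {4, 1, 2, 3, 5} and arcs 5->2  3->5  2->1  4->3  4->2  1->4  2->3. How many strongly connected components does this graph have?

1

{1, 2, 3, 4, 5} are all mutually reachable — one SCC of size 5.
That gives 1 strongly connected component.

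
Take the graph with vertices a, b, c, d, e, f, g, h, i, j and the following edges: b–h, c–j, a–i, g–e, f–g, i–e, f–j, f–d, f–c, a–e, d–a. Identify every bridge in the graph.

b-h

The edges on the cycle f-c-j-f are not bridges since each lies on that cycle.
But removing b–h disconnects b from h — this is a bridge.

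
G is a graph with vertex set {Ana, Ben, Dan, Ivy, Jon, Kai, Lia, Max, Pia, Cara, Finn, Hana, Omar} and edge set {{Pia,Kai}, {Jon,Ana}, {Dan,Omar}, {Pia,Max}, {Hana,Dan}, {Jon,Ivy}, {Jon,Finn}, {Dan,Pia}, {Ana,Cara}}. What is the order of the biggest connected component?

Lia is isolated — a component by itself.
Ben is isolated — a component by itself.
Starting from Ana we can reach Ana, Ivy, Jon, Cara, Finn. That is one component of size 5.
Starting from Dan we can reach Dan, Kai, Max, Pia, Hana, Omar. That is one component of size 6.
The largest has 6 vertices.

6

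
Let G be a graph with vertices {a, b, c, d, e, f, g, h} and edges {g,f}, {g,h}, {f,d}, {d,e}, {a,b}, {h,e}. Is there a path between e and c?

No

The component containing e is {d, e, f, g, h}, and c is not in it.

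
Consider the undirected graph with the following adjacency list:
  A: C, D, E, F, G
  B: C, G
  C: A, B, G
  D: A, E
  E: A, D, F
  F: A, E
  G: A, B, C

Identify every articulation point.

A

Removing A increases the component count from 1 to 2, so A is a cut vertex.
By contrast removing F leaves 1 component; it is not a cut vertex. No other vertex is a cut vertex either.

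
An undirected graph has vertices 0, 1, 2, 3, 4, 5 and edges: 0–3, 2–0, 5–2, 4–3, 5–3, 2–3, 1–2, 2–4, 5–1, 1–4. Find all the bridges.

The edges on the cycle 5-1-2-0-3-5 are not bridges since each lies on that cycle.
Every edge lies on some cycle, so there are no bridges.

none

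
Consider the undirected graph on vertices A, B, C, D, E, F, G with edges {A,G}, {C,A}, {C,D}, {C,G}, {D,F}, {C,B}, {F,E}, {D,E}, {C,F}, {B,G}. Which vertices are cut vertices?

C

Removing C increases the component count from 1 to 2, so C is a cut vertex.
By contrast removing D leaves 1 component; it is not a cut vertex. No other vertex is a cut vertex either.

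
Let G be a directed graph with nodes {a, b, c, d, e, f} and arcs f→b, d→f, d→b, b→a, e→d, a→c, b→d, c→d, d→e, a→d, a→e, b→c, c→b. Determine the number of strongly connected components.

1

{a, b, c, d, e, f} are all mutually reachable — one SCC of size 6.
That gives 1 strongly connected component.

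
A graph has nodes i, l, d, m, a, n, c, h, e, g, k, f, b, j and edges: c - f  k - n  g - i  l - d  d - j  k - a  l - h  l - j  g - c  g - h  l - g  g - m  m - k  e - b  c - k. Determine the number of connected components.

2

Starting from b we can reach b, e. That is one component of size 2.
Starting from a we can reach a, c, d, f, g, h, i, j, k, l, m, n. That is one component of size 12.
Total: 2 components.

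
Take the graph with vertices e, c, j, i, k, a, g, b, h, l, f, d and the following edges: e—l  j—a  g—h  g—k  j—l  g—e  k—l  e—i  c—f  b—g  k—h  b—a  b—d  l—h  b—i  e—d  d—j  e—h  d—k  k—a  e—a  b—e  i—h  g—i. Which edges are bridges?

c-f

The edges on the cycle g-e-i-h-g are not bridges since each lies on that cycle.
But removing c—f disconnects c from f — this is a bridge.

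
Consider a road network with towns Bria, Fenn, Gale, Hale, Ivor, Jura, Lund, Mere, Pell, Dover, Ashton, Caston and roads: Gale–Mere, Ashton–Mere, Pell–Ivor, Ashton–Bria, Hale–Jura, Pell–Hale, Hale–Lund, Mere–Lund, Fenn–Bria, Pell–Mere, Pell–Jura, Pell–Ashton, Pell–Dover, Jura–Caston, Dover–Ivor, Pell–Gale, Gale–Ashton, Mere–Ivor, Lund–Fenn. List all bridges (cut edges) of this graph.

The edges on the cycle Ashton-Mere-Lund-Fenn-Bria-Ashton are not bridges since each lies on that cycle.
But removing Jura–Caston disconnects Jura from Caston — this is a bridge.

Caston-Jura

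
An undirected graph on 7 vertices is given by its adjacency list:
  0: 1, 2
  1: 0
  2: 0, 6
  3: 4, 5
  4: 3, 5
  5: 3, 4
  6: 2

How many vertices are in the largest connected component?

4

Starting from 3 we can reach 3, 4, 5. That is one component of size 3.
Starting from 0 we can reach 0, 1, 2, 6. That is one component of size 4.
The largest has 4 vertices.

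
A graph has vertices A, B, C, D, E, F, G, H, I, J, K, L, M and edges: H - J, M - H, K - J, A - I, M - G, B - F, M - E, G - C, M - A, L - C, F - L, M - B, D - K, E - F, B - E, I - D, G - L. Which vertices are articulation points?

M

Removing M increases the component count from 1 to 2, so M is a cut vertex.
By contrast removing F leaves 1 component; it is not a cut vertex. No other vertex is a cut vertex either.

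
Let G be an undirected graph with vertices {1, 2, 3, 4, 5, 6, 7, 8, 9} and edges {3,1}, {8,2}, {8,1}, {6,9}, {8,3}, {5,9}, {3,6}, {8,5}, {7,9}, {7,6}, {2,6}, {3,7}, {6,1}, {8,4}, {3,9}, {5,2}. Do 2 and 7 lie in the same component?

From 2 we can reach 1, 2, 3, 4, 5, 6, 7, 8, 9, which includes 7.

Yes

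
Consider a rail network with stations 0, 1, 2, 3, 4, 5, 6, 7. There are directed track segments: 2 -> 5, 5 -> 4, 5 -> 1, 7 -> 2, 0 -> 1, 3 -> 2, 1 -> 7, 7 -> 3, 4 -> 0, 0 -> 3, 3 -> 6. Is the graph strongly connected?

No

There is no directed path from 6 to 5, so the graph is not strongly connected.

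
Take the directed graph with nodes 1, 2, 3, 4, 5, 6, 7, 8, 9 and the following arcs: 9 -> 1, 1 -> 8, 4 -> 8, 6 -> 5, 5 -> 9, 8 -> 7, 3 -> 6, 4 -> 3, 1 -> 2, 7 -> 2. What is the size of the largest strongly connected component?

1

{7} is an SCC by itself.
{9} is an SCC by itself.
{2} is an SCC by itself.
{4} is an SCC by itself.
{1} is an SCC by itself.
(and 4 more singleton SCCs)
The largest has 1 vertex.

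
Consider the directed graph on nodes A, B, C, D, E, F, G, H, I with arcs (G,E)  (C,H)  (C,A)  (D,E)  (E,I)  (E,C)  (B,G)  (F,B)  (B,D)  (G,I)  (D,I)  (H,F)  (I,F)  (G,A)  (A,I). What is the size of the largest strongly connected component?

9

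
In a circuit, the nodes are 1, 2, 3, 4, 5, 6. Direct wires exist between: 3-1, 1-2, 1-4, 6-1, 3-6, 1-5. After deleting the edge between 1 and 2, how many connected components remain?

2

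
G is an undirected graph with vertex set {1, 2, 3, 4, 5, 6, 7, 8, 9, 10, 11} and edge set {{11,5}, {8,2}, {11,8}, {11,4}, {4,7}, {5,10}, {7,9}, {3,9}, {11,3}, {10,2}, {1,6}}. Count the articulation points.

Removing 11 increases the component count from 2 to 3, so 11 is a cut vertex.
By contrast removing 4 leaves 2 components; it is not a cut vertex. No other vertex is a cut vertex either.

1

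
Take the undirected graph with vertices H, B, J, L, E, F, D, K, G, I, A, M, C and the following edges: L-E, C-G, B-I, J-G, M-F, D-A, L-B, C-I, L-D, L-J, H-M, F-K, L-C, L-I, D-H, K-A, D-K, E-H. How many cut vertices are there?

1

Removing L increases the component count from 1 to 2, so L is a cut vertex.
By contrast removing C leaves 1 component; it is not a cut vertex. No other vertex is a cut vertex either.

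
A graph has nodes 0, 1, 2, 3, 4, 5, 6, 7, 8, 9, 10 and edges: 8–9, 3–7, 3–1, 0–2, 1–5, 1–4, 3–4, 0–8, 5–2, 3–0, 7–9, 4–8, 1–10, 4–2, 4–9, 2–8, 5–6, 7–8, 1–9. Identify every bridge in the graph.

The edges on the cycle 3-1-4-9-7-3 are not bridges since each lies on that cycle.
But removing 1–10 disconnects 1 from 10; removing 6–5 disconnects 6 from 5 — these are bridges.

1-10, 5-6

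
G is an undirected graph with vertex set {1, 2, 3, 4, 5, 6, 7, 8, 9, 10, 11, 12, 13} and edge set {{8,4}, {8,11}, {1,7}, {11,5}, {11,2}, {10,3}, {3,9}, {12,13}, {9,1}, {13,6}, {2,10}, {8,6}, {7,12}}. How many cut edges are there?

2

The edges on the cycle 8-11-2-10-3-9-1-7-12-13-6-8 are not bridges since each lies on that cycle.
But removing 11—5 disconnects 11 from 5; removing 8—4 disconnects 8 from 4 — these are bridges.
That makes 2 bridges.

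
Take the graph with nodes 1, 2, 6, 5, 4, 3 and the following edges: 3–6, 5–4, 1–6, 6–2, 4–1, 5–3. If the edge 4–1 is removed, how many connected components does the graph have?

4 and 1 are still connected via 4-5-3-6-1, so the component count stays at 1.

1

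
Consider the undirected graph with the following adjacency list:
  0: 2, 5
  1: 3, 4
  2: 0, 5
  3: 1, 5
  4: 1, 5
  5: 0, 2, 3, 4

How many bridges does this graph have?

0

The edges on the cycle 5-0-2-5 are not bridges since each lies on that cycle.
Every edge lies on some cycle, so there are no bridges.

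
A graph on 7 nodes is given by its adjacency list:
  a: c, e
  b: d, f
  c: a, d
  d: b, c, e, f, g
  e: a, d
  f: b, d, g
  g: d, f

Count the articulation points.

1

Removing d increases the component count from 1 to 2, so d is a cut vertex.
By contrast removing c leaves 1 component; it is not a cut vertex. No other vertex is a cut vertex either.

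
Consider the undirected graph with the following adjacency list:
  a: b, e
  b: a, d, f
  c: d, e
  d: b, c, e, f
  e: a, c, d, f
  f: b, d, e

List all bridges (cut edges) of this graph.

none

The edges on the cycle f-e-a-b-d-f are not bridges since each lies on that cycle.
Every edge lies on some cycle, so there are no bridges.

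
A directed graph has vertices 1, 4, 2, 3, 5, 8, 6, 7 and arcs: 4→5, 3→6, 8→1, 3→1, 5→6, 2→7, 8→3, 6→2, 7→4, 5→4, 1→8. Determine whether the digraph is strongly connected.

No

There is no directed path from 7 to 1, so the graph is not strongly connected.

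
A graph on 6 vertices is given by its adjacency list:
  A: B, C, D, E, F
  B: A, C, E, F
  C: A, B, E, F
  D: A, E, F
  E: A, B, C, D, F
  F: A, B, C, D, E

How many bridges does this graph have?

The edges on the cycle B-E-F-B are not bridges since each lies on that cycle.
Every edge lies on some cycle, so there are no bridges.

0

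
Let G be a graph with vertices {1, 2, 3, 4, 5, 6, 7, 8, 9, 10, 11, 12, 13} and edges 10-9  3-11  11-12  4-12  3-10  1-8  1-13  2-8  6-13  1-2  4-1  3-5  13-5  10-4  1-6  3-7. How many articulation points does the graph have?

Removing 1 increases the component count from 1 to 2, so 1 is a cut vertex.
Removing 3 increases the component count from 1 to 2, so 3 is a cut vertex.
Removing 10 increases the component count from 1 to 2, so 10 is a cut vertex.
By contrast removing 2 leaves 1 component; it is not a cut vertex. No other vertex is a cut vertex either.

3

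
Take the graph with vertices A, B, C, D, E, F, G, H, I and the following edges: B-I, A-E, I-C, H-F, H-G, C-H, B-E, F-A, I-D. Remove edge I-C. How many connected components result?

1

I and C are still connected via I-B-E-A-F-H-C, so the component count stays at 1.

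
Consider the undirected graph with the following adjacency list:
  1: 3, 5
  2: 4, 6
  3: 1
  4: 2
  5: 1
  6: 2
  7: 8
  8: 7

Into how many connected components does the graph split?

3

Starting from 7 we can reach 7, 8. That is one component of size 2.
Starting from 2 we can reach 2, 4, 6. That is one component of size 3.
Starting from 1 we can reach 1, 3, 5. That is one component of size 3.
Total: 3 components.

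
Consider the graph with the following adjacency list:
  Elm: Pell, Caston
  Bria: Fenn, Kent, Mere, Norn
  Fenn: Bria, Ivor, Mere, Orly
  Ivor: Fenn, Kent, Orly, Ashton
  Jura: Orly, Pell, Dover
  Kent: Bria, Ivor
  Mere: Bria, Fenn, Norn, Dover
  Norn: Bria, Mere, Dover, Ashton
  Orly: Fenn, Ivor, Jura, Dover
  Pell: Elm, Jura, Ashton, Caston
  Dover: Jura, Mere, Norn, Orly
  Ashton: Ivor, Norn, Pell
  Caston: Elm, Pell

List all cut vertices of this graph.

Removing Pell increases the component count from 1 to 2, so Pell is a cut vertex.
By contrast removing Caston leaves 1 component; it is not a cut vertex. No other vertex is a cut vertex either.

Pell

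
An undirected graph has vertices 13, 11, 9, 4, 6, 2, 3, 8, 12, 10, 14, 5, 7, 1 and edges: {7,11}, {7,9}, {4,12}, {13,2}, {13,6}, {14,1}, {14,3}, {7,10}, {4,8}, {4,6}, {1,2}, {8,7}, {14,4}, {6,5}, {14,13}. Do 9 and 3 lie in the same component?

Yes

From 9 we can reach 1, 2, 3, 4, 5, 6, 7, 8, 9, 10, 11, 12, 13, 14, which includes 3.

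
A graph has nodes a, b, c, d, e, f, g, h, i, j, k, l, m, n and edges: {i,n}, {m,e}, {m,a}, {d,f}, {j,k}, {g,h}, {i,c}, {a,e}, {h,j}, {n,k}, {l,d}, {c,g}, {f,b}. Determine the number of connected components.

3

Starting from a we can reach a, e, m. That is one component of size 3.
Starting from b we can reach b, d, f, l. That is one component of size 4.
Starting from c we can reach c, g, h, i, j, k, n. That is one component of size 7.
Total: 3 components.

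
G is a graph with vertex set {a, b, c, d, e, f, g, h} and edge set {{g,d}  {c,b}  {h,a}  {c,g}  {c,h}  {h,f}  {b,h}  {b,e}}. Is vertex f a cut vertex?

No

Deleting f leaves 1 component (was 1), so f is not a cut vertex.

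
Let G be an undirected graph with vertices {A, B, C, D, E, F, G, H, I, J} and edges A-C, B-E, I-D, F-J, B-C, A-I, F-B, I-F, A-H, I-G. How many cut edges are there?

The edges on the cycle A-I-F-B-C-A are not bridges since each lies on that cycle.
But removing J-F disconnects J from F; removing I-G disconnects I from G; removing I-D disconnects I from D; removing B-E disconnects B from E — these are bridges.
In total 5 edges are bridges.

5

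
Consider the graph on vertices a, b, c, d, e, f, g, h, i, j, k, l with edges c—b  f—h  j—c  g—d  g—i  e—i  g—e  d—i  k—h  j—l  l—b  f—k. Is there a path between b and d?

The component containing b is {b, c, j, l}, and d is not in it.

No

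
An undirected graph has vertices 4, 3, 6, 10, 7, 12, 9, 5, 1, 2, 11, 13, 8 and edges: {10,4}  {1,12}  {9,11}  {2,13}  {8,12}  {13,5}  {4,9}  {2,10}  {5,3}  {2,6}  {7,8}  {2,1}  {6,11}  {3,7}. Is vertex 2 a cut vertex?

Deleting 2 raises the number of components from 1 to 2, so 2 is a cut vertex.

Yes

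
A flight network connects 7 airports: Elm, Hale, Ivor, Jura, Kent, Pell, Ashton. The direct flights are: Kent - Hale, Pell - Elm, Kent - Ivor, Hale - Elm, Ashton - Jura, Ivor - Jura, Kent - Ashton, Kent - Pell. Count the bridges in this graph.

The edges on the cycle Kent-Pell-Elm-Hale-Kent are not bridges since each lies on that cycle.
Every edge lies on some cycle, so there are no bridges.

0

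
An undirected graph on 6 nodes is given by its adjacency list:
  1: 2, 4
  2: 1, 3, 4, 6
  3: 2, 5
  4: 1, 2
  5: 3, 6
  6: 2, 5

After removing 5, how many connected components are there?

With 5 gone, the remaining components are: {1, 2, 3, 4, 6}.
That is 1 component.

1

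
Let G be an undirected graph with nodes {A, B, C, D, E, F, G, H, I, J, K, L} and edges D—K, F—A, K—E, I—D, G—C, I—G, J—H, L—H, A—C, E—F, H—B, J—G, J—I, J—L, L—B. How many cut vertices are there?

Removing J increases the component count from 1 to 2, so J is a cut vertex.
By contrast removing L leaves 1 component; it is not a cut vertex. No other vertex is a cut vertex either.

1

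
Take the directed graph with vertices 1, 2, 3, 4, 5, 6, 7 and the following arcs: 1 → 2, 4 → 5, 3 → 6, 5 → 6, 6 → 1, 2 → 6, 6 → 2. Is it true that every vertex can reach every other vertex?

No

There is no directed path from 4 to 7, so the graph is not strongly connected.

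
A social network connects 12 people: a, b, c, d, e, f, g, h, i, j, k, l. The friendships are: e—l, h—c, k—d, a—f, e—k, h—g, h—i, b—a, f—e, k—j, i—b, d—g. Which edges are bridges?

The edges on the cycle h-i-b-a-f-e-k-d-g-h are not bridges since each lies on that cycle.
But removing j—k disconnects j from k; removing l—e disconnects l from e; removing h—c disconnects h from c — these are bridges.

c-h, e-l, j-k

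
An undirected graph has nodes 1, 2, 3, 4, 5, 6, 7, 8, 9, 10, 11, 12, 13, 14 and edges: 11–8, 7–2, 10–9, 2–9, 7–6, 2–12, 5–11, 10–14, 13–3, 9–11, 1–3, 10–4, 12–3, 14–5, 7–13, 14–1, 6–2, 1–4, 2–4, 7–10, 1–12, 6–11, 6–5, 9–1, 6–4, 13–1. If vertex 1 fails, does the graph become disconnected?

No

Deleting 1 leaves 1 component (was 1) (its neighbors 3, 4, 9, 12, 13, 14 remain connected to each other), so 1 is not a cut vertex.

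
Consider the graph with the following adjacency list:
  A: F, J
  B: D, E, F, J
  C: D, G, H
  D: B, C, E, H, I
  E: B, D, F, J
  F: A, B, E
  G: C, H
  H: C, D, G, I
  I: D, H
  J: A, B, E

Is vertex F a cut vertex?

No

Deleting F leaves 1 component (was 1) (its neighbors A, B, E remain connected to each other), so F is not a cut vertex.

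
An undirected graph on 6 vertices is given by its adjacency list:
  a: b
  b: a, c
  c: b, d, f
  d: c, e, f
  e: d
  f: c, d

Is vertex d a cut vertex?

Deleting d raises the number of components from 1 to 2, so d is a cut vertex.

Yes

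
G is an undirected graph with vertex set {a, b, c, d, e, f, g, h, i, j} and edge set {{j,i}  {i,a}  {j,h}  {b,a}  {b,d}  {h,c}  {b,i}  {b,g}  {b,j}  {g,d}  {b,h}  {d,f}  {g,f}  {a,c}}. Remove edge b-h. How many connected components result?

2

b and h are still connected via b-j-h, so the component count stays at 2.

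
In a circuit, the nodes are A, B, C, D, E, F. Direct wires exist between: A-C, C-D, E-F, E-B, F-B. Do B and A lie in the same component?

No

The component containing B is {B, E, F}, and A is not in it.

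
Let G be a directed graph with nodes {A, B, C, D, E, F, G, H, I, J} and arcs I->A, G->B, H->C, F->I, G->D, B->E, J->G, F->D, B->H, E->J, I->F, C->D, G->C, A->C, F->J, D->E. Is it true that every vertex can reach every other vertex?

There is no directed path from A to F, so the graph is not strongly connected.

No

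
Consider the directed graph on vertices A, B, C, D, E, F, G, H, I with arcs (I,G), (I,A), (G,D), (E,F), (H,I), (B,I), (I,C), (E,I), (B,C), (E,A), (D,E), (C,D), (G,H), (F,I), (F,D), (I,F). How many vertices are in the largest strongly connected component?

7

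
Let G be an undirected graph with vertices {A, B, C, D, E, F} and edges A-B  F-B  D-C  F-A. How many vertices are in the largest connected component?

3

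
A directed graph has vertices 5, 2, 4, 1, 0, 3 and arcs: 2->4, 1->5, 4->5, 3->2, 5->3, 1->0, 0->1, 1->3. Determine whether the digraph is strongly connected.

No

There is no directed path from 3 to 1, so the graph is not strongly connected.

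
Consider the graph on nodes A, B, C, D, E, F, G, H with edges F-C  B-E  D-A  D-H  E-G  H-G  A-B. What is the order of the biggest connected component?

Starting from C we can reach C, F. That is one component of size 2.
Starting from A we can reach A, B, D, E, G, H. That is one component of size 6.
The largest has 6 vertices.

6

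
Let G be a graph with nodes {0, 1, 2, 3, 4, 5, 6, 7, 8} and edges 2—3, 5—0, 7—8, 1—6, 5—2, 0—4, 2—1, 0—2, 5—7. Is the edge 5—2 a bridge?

After removing 5—2, the path 5-0-2 still connects them, so the edge is not a bridge.

No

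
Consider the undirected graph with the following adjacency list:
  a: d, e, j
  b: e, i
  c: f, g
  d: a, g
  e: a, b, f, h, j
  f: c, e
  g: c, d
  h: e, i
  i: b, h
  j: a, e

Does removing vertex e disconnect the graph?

Deleting e raises the number of components from 1 to 2, so e is a cut vertex.

Yes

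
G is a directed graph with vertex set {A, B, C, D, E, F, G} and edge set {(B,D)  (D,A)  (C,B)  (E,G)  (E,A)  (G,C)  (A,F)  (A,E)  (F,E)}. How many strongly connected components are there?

{A, B, C, D, E, F, G} are all mutually reachable — one SCC of size 7.
That gives 1 strongly connected component.

1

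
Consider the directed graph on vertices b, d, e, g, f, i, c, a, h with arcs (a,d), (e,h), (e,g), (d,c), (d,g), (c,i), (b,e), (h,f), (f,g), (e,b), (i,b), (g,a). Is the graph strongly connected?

Yes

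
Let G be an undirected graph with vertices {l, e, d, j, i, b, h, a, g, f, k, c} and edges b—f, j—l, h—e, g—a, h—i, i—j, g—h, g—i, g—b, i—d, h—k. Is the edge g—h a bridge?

After removing g—h, the path g-i-h still connects them, so the edge is not a bridge.

No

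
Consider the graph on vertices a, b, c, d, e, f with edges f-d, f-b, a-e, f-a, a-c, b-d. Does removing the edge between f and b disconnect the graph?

No

After removing f-b, the path f-d-b still connects them, so the edge is not a bridge.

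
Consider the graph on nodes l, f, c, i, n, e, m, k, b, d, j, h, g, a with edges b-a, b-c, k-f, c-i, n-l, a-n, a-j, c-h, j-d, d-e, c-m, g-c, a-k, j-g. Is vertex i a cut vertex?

No

Deleting i leaves 1 component (was 1), so i is not a cut vertex.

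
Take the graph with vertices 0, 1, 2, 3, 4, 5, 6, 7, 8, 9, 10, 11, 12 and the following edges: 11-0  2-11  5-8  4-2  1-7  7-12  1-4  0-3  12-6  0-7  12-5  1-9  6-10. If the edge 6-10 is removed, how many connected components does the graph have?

Before removal there is 1 component.
6-10 is a bridge — removing it separates 6's side from 10's side.
After removal: 2 components.

2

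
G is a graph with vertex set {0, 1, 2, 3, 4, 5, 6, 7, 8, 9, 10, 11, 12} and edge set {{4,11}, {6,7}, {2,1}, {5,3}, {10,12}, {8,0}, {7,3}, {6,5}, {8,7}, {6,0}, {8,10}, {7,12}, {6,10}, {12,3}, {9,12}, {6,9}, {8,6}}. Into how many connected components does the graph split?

3

Starting from 1 we can reach 1, 2. That is one component of size 2.
Starting from 4 we can reach 4, 11. That is one component of size 2.
Starting from 0 we can reach 0, 3, 5, 6, 7, 8, 9, 10, 12. That is one component of size 9.
Total: 3 components.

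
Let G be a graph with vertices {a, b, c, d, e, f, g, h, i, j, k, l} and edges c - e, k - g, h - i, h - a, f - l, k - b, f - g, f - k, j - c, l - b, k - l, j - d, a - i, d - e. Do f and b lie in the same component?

Yes

From f we can reach b, f, g, k, l, which includes b.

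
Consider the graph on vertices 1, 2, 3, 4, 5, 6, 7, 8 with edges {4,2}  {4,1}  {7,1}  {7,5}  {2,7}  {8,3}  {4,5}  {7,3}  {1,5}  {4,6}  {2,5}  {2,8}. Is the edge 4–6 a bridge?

Yes

Removing 4–6 leaves no path between 4 and 6: the component count goes from 1 to 2. So it is a bridge.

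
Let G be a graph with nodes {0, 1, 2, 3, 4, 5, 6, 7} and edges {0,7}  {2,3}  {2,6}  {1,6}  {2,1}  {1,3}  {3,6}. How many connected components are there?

4

4 is isolated — a component by itself.
5 is isolated — a component by itself.
Starting from 0 we can reach 0, 7. That is one component of size 2.
Starting from 1 we can reach 1, 2, 3, 6. That is one component of size 4.
Total: 4 components.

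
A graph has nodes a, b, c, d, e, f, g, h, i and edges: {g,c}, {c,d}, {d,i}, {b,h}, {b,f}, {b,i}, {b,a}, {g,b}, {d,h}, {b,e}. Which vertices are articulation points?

b

Removing b increases the component count from 1 to 4, so b is a cut vertex.
By contrast removing a leaves 1 component; it is not a cut vertex. No other vertex is a cut vertex either.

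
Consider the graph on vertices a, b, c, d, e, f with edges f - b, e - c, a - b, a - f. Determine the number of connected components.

3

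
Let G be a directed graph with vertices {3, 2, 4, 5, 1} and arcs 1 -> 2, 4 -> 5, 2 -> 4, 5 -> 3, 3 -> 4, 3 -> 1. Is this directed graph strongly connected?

From 3 we can reach every vertex (1, 2, 3, 4, 5), and every vertex can reach 3 (1, 2, 3, 4, 5). So the whole graph is one strongly connected component.

Yes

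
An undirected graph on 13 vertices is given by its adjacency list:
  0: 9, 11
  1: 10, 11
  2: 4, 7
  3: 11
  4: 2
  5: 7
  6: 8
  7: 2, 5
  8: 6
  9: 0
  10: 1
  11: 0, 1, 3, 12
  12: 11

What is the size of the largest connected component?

Starting from 6 we can reach 6, 8. That is one component of size 2.
Starting from 2 we can reach 2, 4, 5, 7. That is one component of size 4.
Starting from 0 we can reach 0, 1, 3, 9, 10, 11, 12. That is one component of size 7.
The largest has 7 vertices.

7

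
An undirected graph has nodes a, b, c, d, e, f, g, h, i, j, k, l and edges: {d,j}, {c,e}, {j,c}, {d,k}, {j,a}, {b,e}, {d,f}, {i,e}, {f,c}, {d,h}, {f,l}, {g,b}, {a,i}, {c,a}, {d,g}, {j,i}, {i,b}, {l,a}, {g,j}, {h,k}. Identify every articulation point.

d

Removing d increases the component count from 1 to 2, so d is a cut vertex.
By contrast removing j leaves 1 component; it is not a cut vertex. No other vertex is a cut vertex either.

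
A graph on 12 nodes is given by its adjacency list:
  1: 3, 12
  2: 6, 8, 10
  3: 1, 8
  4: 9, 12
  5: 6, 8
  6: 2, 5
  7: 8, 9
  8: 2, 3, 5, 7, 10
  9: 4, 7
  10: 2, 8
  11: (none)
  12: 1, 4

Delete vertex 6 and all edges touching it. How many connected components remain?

2

With 6 gone, the remaining components are: {11}; {1, 2, 3, 4, 5, 7, 8, 9, 10, 12}.
That is 2 components.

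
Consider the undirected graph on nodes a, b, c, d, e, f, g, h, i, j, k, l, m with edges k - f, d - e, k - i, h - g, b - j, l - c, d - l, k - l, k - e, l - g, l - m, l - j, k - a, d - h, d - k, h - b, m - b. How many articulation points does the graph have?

2

Removing k increases the component count from 1 to 4, so k is a cut vertex.
Removing l increases the component count from 1 to 2, so l is a cut vertex.
By contrast removing g leaves 1 component; it is not a cut vertex. No other vertex is a cut vertex either.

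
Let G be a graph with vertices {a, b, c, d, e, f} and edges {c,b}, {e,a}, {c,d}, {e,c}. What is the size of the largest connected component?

5

f is isolated — a component by itself.
Starting from a we can reach a, b, c, d, e. That is one component of size 5.
The largest has 5 vertices.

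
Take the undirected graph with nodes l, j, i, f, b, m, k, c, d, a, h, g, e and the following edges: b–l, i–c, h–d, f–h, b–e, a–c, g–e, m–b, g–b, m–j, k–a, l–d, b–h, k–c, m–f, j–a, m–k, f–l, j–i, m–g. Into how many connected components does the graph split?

Starting from a we can reach a, b, c, d, e, f, g, h, i, j, k, l, m. That is one component of size 13.
Total: 1 component.

1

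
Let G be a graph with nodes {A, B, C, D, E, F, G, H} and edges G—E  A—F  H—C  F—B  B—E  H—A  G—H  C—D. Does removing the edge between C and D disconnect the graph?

Removing C—D leaves no path between C and D: the component count goes from 1 to 2. So it is a bridge.

Yes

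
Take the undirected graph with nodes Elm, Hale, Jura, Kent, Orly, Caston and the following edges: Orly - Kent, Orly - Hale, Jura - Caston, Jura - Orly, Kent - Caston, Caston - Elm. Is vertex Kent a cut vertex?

No

Deleting Kent leaves 1 component (was 1) (its neighbors Orly, Caston remain connected to each other), so Kent is not a cut vertex.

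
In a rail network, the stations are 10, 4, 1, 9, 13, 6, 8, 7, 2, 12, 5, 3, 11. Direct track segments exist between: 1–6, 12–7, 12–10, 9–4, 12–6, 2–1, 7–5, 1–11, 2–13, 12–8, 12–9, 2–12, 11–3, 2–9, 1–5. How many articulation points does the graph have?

5

Removing 1 increases the component count from 1 to 2, so 1 is a cut vertex.
Removing 2 increases the component count from 1 to 2, so 2 is a cut vertex.
Removing 9 increases the component count from 1 to 2, so 9 is a cut vertex.
Likewise 11, 12 are cut vertices.
By contrast removing 8 leaves 1 component; it is not a cut vertex. No other vertex is a cut vertex either.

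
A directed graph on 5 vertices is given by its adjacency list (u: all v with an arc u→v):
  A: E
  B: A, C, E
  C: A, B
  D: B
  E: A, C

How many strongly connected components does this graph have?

2

{A, B, C, E} are all mutually reachable — one SCC of size 4.
{D} is an SCC by itself.
That gives 2 strongly connected components.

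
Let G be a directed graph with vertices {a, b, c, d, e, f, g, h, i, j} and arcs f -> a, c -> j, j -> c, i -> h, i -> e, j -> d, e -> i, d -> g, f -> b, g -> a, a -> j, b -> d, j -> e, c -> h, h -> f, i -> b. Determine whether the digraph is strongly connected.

Yes

From j we can reach every vertex (a, b, c, d, e, f, g, h, i, j), and every vertex can reach j (a, b, c, d, e, f, g, h, i, j). So the whole graph is one strongly connected component.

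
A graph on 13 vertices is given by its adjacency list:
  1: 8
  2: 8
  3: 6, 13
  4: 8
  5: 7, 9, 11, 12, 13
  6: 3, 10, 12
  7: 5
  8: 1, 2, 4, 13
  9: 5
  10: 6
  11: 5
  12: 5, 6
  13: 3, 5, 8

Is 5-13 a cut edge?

No

After removing 5-13, the path 5-12-6-3-13 still connects them, so the edge is not a bridge.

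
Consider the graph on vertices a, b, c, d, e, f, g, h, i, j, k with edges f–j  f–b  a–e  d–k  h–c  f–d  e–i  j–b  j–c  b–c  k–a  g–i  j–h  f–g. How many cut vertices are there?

Removing f increases the component count from 1 to 2, so f is a cut vertex.
By contrast removing a leaves 1 component; it is not a cut vertex. No other vertex is a cut vertex either.

1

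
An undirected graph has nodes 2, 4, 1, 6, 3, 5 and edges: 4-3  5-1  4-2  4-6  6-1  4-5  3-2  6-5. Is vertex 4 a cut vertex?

Yes

Deleting 4 raises the number of components from 1 to 2, so 4 is a cut vertex.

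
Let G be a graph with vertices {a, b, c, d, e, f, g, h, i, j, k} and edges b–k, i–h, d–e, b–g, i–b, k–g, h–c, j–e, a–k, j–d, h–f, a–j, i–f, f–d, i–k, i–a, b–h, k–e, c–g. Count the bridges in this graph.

0

The edges on the cycle j-d-e-j are not bridges since each lies on that cycle.
Every edge lies on some cycle, so there are no bridges.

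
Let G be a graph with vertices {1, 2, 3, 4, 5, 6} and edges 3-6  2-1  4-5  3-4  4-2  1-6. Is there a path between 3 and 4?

From 3 we can reach 1, 2, 3, 4, 5, 6, which includes 4.

Yes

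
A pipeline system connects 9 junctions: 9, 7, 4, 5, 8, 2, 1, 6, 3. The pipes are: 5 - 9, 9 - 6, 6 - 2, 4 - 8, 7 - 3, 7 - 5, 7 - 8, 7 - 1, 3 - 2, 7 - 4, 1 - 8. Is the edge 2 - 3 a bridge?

No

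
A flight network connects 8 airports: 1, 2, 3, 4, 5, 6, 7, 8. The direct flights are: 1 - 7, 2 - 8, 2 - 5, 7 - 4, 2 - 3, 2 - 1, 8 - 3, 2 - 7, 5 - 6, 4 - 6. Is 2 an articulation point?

Yes

Deleting 2 raises the number of components from 1 to 2, so 2 is a cut vertex.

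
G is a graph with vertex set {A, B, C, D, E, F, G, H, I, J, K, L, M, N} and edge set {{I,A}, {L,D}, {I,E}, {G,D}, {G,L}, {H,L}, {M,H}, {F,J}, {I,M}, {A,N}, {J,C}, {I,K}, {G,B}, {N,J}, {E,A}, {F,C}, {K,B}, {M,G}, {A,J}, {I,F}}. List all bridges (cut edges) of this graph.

none

The edges on the cycle I-E-A-I are not bridges since each lies on that cycle.
Every edge lies on some cycle, so there are no bridges.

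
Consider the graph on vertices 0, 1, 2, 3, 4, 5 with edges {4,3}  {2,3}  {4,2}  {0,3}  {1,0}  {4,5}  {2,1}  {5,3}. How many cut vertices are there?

0

Removing 4, for instance, still leaves 1 component. No single vertex removal increases the component count — the graph has no articulation points.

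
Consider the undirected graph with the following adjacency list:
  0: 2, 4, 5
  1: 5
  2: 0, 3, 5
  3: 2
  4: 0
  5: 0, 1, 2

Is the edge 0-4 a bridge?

Removing 0-4 leaves no path between 0 and 4: the component count goes from 1 to 2. So it is a bridge.

Yes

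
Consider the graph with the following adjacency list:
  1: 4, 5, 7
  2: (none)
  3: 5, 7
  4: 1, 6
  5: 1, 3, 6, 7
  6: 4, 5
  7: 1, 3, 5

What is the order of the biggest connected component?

2 is isolated — a component by itself.
Starting from 1 we can reach 1, 3, 4, 5, 6, 7. That is one component of size 6.
The largest has 6 vertices.

6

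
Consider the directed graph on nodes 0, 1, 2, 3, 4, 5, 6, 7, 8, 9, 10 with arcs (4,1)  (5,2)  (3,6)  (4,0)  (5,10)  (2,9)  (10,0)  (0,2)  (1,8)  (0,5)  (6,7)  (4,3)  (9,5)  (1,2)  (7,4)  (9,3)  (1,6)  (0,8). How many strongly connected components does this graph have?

2

{0, 1, 2, 3, 4, 5, 6, 7, 9, 10} are all mutually reachable — one SCC of size 10.
{8} is an SCC by itself.
That gives 2 strongly connected components.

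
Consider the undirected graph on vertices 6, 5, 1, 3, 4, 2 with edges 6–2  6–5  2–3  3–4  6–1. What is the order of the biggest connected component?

6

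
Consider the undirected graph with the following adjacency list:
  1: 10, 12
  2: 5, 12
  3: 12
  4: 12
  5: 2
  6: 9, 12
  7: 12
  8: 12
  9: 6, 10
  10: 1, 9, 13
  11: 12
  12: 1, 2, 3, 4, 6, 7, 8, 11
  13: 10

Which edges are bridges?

The edges on the cycle 12-1-10-9-6-12 are not bridges since each lies on that cycle.
But removing 12-8 disconnects 12 from 8; removing 12-2 disconnects 12 from 2; removing 12-4 disconnects 12 from 4; removing 2-5 disconnects 2 from 5 — these are bridges.
In total 8 edges are bridges.

10-13, 11-12, 12-2, 12-3, 12-4, 12-7, 12-8, 2-5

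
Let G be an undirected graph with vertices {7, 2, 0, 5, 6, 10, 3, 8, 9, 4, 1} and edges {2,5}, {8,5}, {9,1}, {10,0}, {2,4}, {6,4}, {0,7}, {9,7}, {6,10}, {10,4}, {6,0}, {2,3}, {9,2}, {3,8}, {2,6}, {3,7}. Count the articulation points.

1

Removing 9 increases the component count from 1 to 2, so 9 is a cut vertex.
By contrast removing 0 leaves 1 component; it is not a cut vertex. No other vertex is a cut vertex either.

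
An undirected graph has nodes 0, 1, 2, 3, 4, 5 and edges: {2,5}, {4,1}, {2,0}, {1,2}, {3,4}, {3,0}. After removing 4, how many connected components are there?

With 4 gone, the remaining components are: {0, 1, 2, 3, 5}.
That is 1 component.

1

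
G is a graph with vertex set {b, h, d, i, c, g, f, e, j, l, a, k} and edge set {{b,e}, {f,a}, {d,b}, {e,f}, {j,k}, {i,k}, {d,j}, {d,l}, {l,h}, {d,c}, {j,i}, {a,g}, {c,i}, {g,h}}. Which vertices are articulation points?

Removing d increases the component count from 1 to 2, so d is a cut vertex.
By contrast removing i leaves 1 component; it is not a cut vertex. No other vertex is a cut vertex either.

d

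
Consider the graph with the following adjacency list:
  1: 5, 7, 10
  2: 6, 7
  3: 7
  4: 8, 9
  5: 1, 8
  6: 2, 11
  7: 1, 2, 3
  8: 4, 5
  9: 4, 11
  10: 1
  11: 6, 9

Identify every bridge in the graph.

The edges on the cycle 1-7-2-6-11-9-4-8-5-1 are not bridges since each lies on that cycle.
But removing 7-3 disconnects 7 from 3; removing 1-10 disconnects 1 from 10 — these are bridges.

1-10, 3-7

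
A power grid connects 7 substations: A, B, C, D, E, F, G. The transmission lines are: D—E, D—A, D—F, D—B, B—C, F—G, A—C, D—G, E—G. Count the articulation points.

1

Removing D increases the component count from 1 to 2, so D is a cut vertex.
By contrast removing F leaves 1 component; it is not a cut vertex. No other vertex is a cut vertex either.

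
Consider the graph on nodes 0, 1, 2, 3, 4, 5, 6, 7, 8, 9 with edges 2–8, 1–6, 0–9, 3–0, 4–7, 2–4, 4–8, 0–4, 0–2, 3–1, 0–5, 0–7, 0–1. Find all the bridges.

0-5, 0-9, 1-6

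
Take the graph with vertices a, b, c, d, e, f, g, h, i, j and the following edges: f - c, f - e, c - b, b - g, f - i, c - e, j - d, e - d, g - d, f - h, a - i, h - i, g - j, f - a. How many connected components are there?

Starting from a we can reach a, b, c, d, e, f, g, h, i, j. That is one component of size 10.
Total: 1 component.

1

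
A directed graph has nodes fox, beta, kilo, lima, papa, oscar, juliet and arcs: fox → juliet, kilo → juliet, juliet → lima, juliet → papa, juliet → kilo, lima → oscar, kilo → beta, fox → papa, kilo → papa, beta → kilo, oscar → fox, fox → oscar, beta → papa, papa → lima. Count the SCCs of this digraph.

1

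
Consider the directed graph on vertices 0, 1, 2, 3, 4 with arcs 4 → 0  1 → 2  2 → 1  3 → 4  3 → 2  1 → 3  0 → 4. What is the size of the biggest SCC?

{1, 2, 3} are all mutually reachable — one SCC of size 3.
{0, 4} are all mutually reachable — one SCC of size 2.
The largest has 3 vertices.

3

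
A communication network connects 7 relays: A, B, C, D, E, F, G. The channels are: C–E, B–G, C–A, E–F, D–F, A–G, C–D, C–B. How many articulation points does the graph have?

1

Removing C increases the component count from 1 to 2, so C is a cut vertex.
By contrast removing A leaves 1 component; it is not a cut vertex. No other vertex is a cut vertex either.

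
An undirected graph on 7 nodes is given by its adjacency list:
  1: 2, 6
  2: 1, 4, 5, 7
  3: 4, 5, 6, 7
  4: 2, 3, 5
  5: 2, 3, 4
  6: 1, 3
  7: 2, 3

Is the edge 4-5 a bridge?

No

After removing 4-5, the path 4-3-5 still connects them, so the edge is not a bridge.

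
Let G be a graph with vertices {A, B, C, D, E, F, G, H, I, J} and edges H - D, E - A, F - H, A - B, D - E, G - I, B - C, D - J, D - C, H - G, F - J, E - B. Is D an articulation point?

Yes

Deleting D raises the number of components from 1 to 2, so D is a cut vertex.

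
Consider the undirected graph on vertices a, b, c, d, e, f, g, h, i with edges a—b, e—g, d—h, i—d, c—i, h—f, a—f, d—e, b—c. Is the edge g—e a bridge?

Yes

Removing g—e leaves no path between g and e: the component count goes from 1 to 2. So it is a bridge.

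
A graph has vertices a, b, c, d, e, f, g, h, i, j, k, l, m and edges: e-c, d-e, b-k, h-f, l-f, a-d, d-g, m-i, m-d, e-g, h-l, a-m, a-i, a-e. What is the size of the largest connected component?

7

j is isolated — a component by itself.
Starting from b we can reach b, k. That is one component of size 2.
Starting from f we can reach f, h, l. That is one component of size 3.
Starting from a we can reach a, c, d, e, g, i, m. That is one component of size 7.
The largest has 7 vertices.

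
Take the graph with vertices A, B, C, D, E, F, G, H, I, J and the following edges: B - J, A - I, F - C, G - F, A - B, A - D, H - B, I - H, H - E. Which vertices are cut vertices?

Removing A increases the component count from 2 to 3, so A is a cut vertex.
Removing B increases the component count from 2 to 3, so B is a cut vertex.
Removing F increases the component count from 2 to 3, so F is a cut vertex.
Likewise H is a cut vertex.
By contrast removing J leaves 2 components; it is not a cut vertex. No other vertex is a cut vertex either.

A, B, F, H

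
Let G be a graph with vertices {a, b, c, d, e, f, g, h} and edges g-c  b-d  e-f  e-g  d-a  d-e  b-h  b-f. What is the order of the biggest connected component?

Starting from a we can reach a, b, c, d, e, f, g, h. That is one component of size 8.
The largest has 8 vertices.

8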